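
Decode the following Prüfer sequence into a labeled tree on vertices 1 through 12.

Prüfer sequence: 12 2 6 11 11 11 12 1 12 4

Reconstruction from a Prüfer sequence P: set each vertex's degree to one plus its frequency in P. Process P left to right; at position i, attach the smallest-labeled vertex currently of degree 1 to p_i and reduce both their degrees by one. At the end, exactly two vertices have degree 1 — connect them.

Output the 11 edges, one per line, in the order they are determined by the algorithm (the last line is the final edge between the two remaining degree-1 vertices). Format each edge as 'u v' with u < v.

Initial degrees: {1:2, 2:2, 3:1, 4:2, 5:1, 6:2, 7:1, 8:1, 9:1, 10:1, 11:4, 12:4}
Step 1: smallest deg-1 vertex = 3, p_1 = 12. Add edge {3,12}. Now deg[3]=0, deg[12]=3.
Step 2: smallest deg-1 vertex = 5, p_2 = 2. Add edge {2,5}. Now deg[5]=0, deg[2]=1.
Step 3: smallest deg-1 vertex = 2, p_3 = 6. Add edge {2,6}. Now deg[2]=0, deg[6]=1.
Step 4: smallest deg-1 vertex = 6, p_4 = 11. Add edge {6,11}. Now deg[6]=0, deg[11]=3.
Step 5: smallest deg-1 vertex = 7, p_5 = 11. Add edge {7,11}. Now deg[7]=0, deg[11]=2.
Step 6: smallest deg-1 vertex = 8, p_6 = 11. Add edge {8,11}. Now deg[8]=0, deg[11]=1.
Step 7: smallest deg-1 vertex = 9, p_7 = 12. Add edge {9,12}. Now deg[9]=0, deg[12]=2.
Step 8: smallest deg-1 vertex = 10, p_8 = 1. Add edge {1,10}. Now deg[10]=0, deg[1]=1.
Step 9: smallest deg-1 vertex = 1, p_9 = 12. Add edge {1,12}. Now deg[1]=0, deg[12]=1.
Step 10: smallest deg-1 vertex = 11, p_10 = 4. Add edge {4,11}. Now deg[11]=0, deg[4]=1.
Final: two remaining deg-1 vertices are 4, 12. Add edge {4,12}.

Answer: 3 12
2 5
2 6
6 11
7 11
8 11
9 12
1 10
1 12
4 11
4 12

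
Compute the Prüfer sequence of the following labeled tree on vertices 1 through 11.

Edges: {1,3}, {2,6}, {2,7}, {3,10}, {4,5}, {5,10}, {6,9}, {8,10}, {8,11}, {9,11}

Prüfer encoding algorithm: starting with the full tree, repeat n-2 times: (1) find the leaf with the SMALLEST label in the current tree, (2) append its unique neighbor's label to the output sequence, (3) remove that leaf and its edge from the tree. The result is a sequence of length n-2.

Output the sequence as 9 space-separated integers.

Step 1: leaves = {1,4,7}. Remove smallest leaf 1, emit neighbor 3.
Step 2: leaves = {3,4,7}. Remove smallest leaf 3, emit neighbor 10.
Step 3: leaves = {4,7}. Remove smallest leaf 4, emit neighbor 5.
Step 4: leaves = {5,7}. Remove smallest leaf 5, emit neighbor 10.
Step 5: leaves = {7,10}. Remove smallest leaf 7, emit neighbor 2.
Step 6: leaves = {2,10}. Remove smallest leaf 2, emit neighbor 6.
Step 7: leaves = {6,10}. Remove smallest leaf 6, emit neighbor 9.
Step 8: leaves = {9,10}. Remove smallest leaf 9, emit neighbor 11.
Step 9: leaves = {10,11}. Remove smallest leaf 10, emit neighbor 8.
Done: 2 vertices remain (8, 11). Sequence = [3 10 5 10 2 6 9 11 8]

Answer: 3 10 5 10 2 6 9 11 8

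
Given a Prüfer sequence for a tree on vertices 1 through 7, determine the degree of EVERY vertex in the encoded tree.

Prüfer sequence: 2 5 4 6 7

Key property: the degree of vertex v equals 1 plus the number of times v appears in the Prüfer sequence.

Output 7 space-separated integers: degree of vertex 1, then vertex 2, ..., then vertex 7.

Answer: 1 2 1 2 2 2 2

Derivation:
p_1 = 2: count[2] becomes 1
p_2 = 5: count[5] becomes 1
p_3 = 4: count[4] becomes 1
p_4 = 6: count[6] becomes 1
p_5 = 7: count[7] becomes 1
Degrees (1 + count): deg[1]=1+0=1, deg[2]=1+1=2, deg[3]=1+0=1, deg[4]=1+1=2, deg[5]=1+1=2, deg[6]=1+1=2, deg[7]=1+1=2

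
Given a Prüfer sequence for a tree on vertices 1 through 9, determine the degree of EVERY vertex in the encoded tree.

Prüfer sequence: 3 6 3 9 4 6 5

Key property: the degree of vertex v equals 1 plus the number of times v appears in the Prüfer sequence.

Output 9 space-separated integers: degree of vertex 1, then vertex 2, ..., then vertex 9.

p_1 = 3: count[3] becomes 1
p_2 = 6: count[6] becomes 1
p_3 = 3: count[3] becomes 2
p_4 = 9: count[9] becomes 1
p_5 = 4: count[4] becomes 1
p_6 = 6: count[6] becomes 2
p_7 = 5: count[5] becomes 1
Degrees (1 + count): deg[1]=1+0=1, deg[2]=1+0=1, deg[3]=1+2=3, deg[4]=1+1=2, deg[5]=1+1=2, deg[6]=1+2=3, deg[7]=1+0=1, deg[8]=1+0=1, deg[9]=1+1=2

Answer: 1 1 3 2 2 3 1 1 2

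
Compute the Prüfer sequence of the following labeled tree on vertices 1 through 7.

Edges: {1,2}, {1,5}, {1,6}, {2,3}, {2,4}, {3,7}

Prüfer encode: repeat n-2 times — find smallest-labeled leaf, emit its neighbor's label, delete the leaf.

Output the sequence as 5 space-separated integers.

Step 1: leaves = {4,5,6,7}. Remove smallest leaf 4, emit neighbor 2.
Step 2: leaves = {5,6,7}. Remove smallest leaf 5, emit neighbor 1.
Step 3: leaves = {6,7}. Remove smallest leaf 6, emit neighbor 1.
Step 4: leaves = {1,7}. Remove smallest leaf 1, emit neighbor 2.
Step 5: leaves = {2,7}. Remove smallest leaf 2, emit neighbor 3.
Done: 2 vertices remain (3, 7). Sequence = [2 1 1 2 3]

Answer: 2 1 1 2 3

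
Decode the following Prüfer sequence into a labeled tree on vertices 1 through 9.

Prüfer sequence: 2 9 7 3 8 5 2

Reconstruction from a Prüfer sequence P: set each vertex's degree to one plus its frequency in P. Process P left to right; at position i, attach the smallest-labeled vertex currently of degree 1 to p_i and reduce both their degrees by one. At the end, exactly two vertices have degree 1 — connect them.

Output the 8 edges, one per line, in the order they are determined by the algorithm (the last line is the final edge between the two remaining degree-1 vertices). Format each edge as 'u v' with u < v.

Answer: 1 2
4 9
6 7
3 7
3 8
5 8
2 5
2 9

Derivation:
Initial degrees: {1:1, 2:3, 3:2, 4:1, 5:2, 6:1, 7:2, 8:2, 9:2}
Step 1: smallest deg-1 vertex = 1, p_1 = 2. Add edge {1,2}. Now deg[1]=0, deg[2]=2.
Step 2: smallest deg-1 vertex = 4, p_2 = 9. Add edge {4,9}. Now deg[4]=0, deg[9]=1.
Step 3: smallest deg-1 vertex = 6, p_3 = 7. Add edge {6,7}. Now deg[6]=0, deg[7]=1.
Step 4: smallest deg-1 vertex = 7, p_4 = 3. Add edge {3,7}. Now deg[7]=0, deg[3]=1.
Step 5: smallest deg-1 vertex = 3, p_5 = 8. Add edge {3,8}. Now deg[3]=0, deg[8]=1.
Step 6: smallest deg-1 vertex = 8, p_6 = 5. Add edge {5,8}. Now deg[8]=0, deg[5]=1.
Step 7: smallest deg-1 vertex = 5, p_7 = 2. Add edge {2,5}. Now deg[5]=0, deg[2]=1.
Final: two remaining deg-1 vertices are 2, 9. Add edge {2,9}.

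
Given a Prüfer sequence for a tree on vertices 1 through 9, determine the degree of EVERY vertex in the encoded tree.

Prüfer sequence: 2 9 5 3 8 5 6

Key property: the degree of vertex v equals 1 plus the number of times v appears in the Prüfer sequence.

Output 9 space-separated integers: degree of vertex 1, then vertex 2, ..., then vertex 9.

p_1 = 2: count[2] becomes 1
p_2 = 9: count[9] becomes 1
p_3 = 5: count[5] becomes 1
p_4 = 3: count[3] becomes 1
p_5 = 8: count[8] becomes 1
p_6 = 5: count[5] becomes 2
p_7 = 6: count[6] becomes 1
Degrees (1 + count): deg[1]=1+0=1, deg[2]=1+1=2, deg[3]=1+1=2, deg[4]=1+0=1, deg[5]=1+2=3, deg[6]=1+1=2, deg[7]=1+0=1, deg[8]=1+1=2, deg[9]=1+1=2

Answer: 1 2 2 1 3 2 1 2 2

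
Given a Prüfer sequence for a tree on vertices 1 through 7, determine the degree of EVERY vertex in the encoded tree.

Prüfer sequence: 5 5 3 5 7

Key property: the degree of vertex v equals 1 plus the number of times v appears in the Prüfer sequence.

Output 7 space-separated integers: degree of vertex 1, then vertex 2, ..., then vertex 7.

Answer: 1 1 2 1 4 1 2

Derivation:
p_1 = 5: count[5] becomes 1
p_2 = 5: count[5] becomes 2
p_3 = 3: count[3] becomes 1
p_4 = 5: count[5] becomes 3
p_5 = 7: count[7] becomes 1
Degrees (1 + count): deg[1]=1+0=1, deg[2]=1+0=1, deg[3]=1+1=2, deg[4]=1+0=1, deg[5]=1+3=4, deg[6]=1+0=1, deg[7]=1+1=2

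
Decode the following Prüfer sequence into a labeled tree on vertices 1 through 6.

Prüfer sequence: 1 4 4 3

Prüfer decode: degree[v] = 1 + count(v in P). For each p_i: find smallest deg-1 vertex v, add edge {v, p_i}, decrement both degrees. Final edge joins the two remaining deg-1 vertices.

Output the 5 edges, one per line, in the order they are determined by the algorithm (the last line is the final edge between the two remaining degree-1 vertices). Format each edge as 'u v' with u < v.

Answer: 1 2
1 4
4 5
3 4
3 6

Derivation:
Initial degrees: {1:2, 2:1, 3:2, 4:3, 5:1, 6:1}
Step 1: smallest deg-1 vertex = 2, p_1 = 1. Add edge {1,2}. Now deg[2]=0, deg[1]=1.
Step 2: smallest deg-1 vertex = 1, p_2 = 4. Add edge {1,4}. Now deg[1]=0, deg[4]=2.
Step 3: smallest deg-1 vertex = 5, p_3 = 4. Add edge {4,5}. Now deg[5]=0, deg[4]=1.
Step 4: smallest deg-1 vertex = 4, p_4 = 3. Add edge {3,4}. Now deg[4]=0, deg[3]=1.
Final: two remaining deg-1 vertices are 3, 6. Add edge {3,6}.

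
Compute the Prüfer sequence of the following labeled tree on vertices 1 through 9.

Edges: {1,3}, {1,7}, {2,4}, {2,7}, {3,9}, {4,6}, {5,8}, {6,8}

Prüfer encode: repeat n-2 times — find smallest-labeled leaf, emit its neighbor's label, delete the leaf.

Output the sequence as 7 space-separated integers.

Answer: 8 6 4 2 7 1 3

Derivation:
Step 1: leaves = {5,9}. Remove smallest leaf 5, emit neighbor 8.
Step 2: leaves = {8,9}. Remove smallest leaf 8, emit neighbor 6.
Step 3: leaves = {6,9}. Remove smallest leaf 6, emit neighbor 4.
Step 4: leaves = {4,9}. Remove smallest leaf 4, emit neighbor 2.
Step 5: leaves = {2,9}. Remove smallest leaf 2, emit neighbor 7.
Step 6: leaves = {7,9}. Remove smallest leaf 7, emit neighbor 1.
Step 7: leaves = {1,9}. Remove smallest leaf 1, emit neighbor 3.
Done: 2 vertices remain (3, 9). Sequence = [8 6 4 2 7 1 3]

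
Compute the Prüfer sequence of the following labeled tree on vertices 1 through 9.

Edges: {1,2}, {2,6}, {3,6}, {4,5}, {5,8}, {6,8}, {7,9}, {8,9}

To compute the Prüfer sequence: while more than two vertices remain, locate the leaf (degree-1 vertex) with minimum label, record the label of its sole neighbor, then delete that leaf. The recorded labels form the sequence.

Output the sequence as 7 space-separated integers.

Answer: 2 6 6 5 8 8 9

Derivation:
Step 1: leaves = {1,3,4,7}. Remove smallest leaf 1, emit neighbor 2.
Step 2: leaves = {2,3,4,7}. Remove smallest leaf 2, emit neighbor 6.
Step 3: leaves = {3,4,7}. Remove smallest leaf 3, emit neighbor 6.
Step 4: leaves = {4,6,7}. Remove smallest leaf 4, emit neighbor 5.
Step 5: leaves = {5,6,7}. Remove smallest leaf 5, emit neighbor 8.
Step 6: leaves = {6,7}. Remove smallest leaf 6, emit neighbor 8.
Step 7: leaves = {7,8}. Remove smallest leaf 7, emit neighbor 9.
Done: 2 vertices remain (8, 9). Sequence = [2 6 6 5 8 8 9]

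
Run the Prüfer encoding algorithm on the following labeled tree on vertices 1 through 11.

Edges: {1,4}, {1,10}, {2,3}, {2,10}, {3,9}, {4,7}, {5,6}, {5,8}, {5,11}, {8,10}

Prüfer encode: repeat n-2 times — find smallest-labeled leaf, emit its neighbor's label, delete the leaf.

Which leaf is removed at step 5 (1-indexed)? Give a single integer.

Step 1: current leaves = {6,7,9,11}. Remove leaf 6 (neighbor: 5).
Step 2: current leaves = {7,9,11}. Remove leaf 7 (neighbor: 4).
Step 3: current leaves = {4,9,11}. Remove leaf 4 (neighbor: 1).
Step 4: current leaves = {1,9,11}. Remove leaf 1 (neighbor: 10).
Step 5: current leaves = {9,11}. Remove leaf 9 (neighbor: 3).

Answer: 9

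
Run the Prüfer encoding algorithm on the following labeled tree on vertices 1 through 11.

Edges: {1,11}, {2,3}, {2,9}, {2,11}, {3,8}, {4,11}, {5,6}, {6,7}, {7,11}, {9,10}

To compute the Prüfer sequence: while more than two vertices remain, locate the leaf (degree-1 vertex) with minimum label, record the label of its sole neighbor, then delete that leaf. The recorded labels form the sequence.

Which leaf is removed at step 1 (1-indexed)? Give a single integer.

Answer: 1

Derivation:
Step 1: current leaves = {1,4,5,8,10}. Remove leaf 1 (neighbor: 11).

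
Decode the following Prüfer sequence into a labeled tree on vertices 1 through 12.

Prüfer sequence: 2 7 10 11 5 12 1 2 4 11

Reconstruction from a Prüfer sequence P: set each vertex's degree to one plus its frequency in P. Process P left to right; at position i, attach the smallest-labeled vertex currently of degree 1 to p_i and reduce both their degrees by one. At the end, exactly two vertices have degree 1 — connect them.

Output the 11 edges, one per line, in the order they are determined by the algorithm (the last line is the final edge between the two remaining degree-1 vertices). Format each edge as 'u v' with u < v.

Initial degrees: {1:2, 2:3, 3:1, 4:2, 5:2, 6:1, 7:2, 8:1, 9:1, 10:2, 11:3, 12:2}
Step 1: smallest deg-1 vertex = 3, p_1 = 2. Add edge {2,3}. Now deg[3]=0, deg[2]=2.
Step 2: smallest deg-1 vertex = 6, p_2 = 7. Add edge {6,7}. Now deg[6]=0, deg[7]=1.
Step 3: smallest deg-1 vertex = 7, p_3 = 10. Add edge {7,10}. Now deg[7]=0, deg[10]=1.
Step 4: smallest deg-1 vertex = 8, p_4 = 11. Add edge {8,11}. Now deg[8]=0, deg[11]=2.
Step 5: smallest deg-1 vertex = 9, p_5 = 5. Add edge {5,9}. Now deg[9]=0, deg[5]=1.
Step 6: smallest deg-1 vertex = 5, p_6 = 12. Add edge {5,12}. Now deg[5]=0, deg[12]=1.
Step 7: smallest deg-1 vertex = 10, p_7 = 1. Add edge {1,10}. Now deg[10]=0, deg[1]=1.
Step 8: smallest deg-1 vertex = 1, p_8 = 2. Add edge {1,2}. Now deg[1]=0, deg[2]=1.
Step 9: smallest deg-1 vertex = 2, p_9 = 4. Add edge {2,4}. Now deg[2]=0, deg[4]=1.
Step 10: smallest deg-1 vertex = 4, p_10 = 11. Add edge {4,11}. Now deg[4]=0, deg[11]=1.
Final: two remaining deg-1 vertices are 11, 12. Add edge {11,12}.

Answer: 2 3
6 7
7 10
8 11
5 9
5 12
1 10
1 2
2 4
4 11
11 12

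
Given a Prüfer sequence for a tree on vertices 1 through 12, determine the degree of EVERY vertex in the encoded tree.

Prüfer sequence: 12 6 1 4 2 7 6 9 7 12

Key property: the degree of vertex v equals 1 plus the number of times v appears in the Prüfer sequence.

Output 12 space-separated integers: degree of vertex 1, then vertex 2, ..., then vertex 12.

p_1 = 12: count[12] becomes 1
p_2 = 6: count[6] becomes 1
p_3 = 1: count[1] becomes 1
p_4 = 4: count[4] becomes 1
p_5 = 2: count[2] becomes 1
p_6 = 7: count[7] becomes 1
p_7 = 6: count[6] becomes 2
p_8 = 9: count[9] becomes 1
p_9 = 7: count[7] becomes 2
p_10 = 12: count[12] becomes 2
Degrees (1 + count): deg[1]=1+1=2, deg[2]=1+1=2, deg[3]=1+0=1, deg[4]=1+1=2, deg[5]=1+0=1, deg[6]=1+2=3, deg[7]=1+2=3, deg[8]=1+0=1, deg[9]=1+1=2, deg[10]=1+0=1, deg[11]=1+0=1, deg[12]=1+2=3

Answer: 2 2 1 2 1 3 3 1 2 1 1 3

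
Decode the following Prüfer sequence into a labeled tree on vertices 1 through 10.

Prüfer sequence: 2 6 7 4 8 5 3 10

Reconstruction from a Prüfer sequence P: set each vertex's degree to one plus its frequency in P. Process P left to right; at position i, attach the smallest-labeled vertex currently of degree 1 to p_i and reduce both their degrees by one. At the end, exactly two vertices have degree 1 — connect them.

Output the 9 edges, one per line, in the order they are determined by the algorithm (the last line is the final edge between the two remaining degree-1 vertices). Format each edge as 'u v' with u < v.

Answer: 1 2
2 6
6 7
4 7
4 8
5 8
3 5
3 10
9 10

Derivation:
Initial degrees: {1:1, 2:2, 3:2, 4:2, 5:2, 6:2, 7:2, 8:2, 9:1, 10:2}
Step 1: smallest deg-1 vertex = 1, p_1 = 2. Add edge {1,2}. Now deg[1]=0, deg[2]=1.
Step 2: smallest deg-1 vertex = 2, p_2 = 6. Add edge {2,6}. Now deg[2]=0, deg[6]=1.
Step 3: smallest deg-1 vertex = 6, p_3 = 7. Add edge {6,7}. Now deg[6]=0, deg[7]=1.
Step 4: smallest deg-1 vertex = 7, p_4 = 4. Add edge {4,7}. Now deg[7]=0, deg[4]=1.
Step 5: smallest deg-1 vertex = 4, p_5 = 8. Add edge {4,8}. Now deg[4]=0, deg[8]=1.
Step 6: smallest deg-1 vertex = 8, p_6 = 5. Add edge {5,8}. Now deg[8]=0, deg[5]=1.
Step 7: smallest deg-1 vertex = 5, p_7 = 3. Add edge {3,5}. Now deg[5]=0, deg[3]=1.
Step 8: smallest deg-1 vertex = 3, p_8 = 10. Add edge {3,10}. Now deg[3]=0, deg[10]=1.
Final: two remaining deg-1 vertices are 9, 10. Add edge {9,10}.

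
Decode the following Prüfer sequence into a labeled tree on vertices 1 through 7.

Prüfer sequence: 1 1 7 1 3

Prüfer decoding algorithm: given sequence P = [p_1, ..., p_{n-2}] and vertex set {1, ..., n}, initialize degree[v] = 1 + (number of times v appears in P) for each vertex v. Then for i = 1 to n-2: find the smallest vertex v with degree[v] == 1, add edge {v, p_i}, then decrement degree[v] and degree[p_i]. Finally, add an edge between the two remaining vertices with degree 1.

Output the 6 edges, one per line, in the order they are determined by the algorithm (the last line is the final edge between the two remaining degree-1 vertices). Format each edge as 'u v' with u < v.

Answer: 1 2
1 4
5 7
1 6
1 3
3 7

Derivation:
Initial degrees: {1:4, 2:1, 3:2, 4:1, 5:1, 6:1, 7:2}
Step 1: smallest deg-1 vertex = 2, p_1 = 1. Add edge {1,2}. Now deg[2]=0, deg[1]=3.
Step 2: smallest deg-1 vertex = 4, p_2 = 1. Add edge {1,4}. Now deg[4]=0, deg[1]=2.
Step 3: smallest deg-1 vertex = 5, p_3 = 7. Add edge {5,7}. Now deg[5]=0, deg[7]=1.
Step 4: smallest deg-1 vertex = 6, p_4 = 1. Add edge {1,6}. Now deg[6]=0, deg[1]=1.
Step 5: smallest deg-1 vertex = 1, p_5 = 3. Add edge {1,3}. Now deg[1]=0, deg[3]=1.
Final: two remaining deg-1 vertices are 3, 7. Add edge {3,7}.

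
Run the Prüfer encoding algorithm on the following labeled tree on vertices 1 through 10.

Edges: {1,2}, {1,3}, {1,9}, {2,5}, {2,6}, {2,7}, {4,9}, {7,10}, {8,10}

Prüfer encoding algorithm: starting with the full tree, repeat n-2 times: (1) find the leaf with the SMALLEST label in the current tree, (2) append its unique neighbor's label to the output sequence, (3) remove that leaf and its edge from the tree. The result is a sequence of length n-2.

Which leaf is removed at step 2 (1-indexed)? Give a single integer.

Answer: 4

Derivation:
Step 1: current leaves = {3,4,5,6,8}. Remove leaf 3 (neighbor: 1).
Step 2: current leaves = {4,5,6,8}. Remove leaf 4 (neighbor: 9).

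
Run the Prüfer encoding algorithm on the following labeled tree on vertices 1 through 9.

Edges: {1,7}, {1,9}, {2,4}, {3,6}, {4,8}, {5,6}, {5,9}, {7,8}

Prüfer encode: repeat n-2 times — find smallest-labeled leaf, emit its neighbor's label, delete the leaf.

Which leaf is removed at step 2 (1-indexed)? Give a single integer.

Step 1: current leaves = {2,3}. Remove leaf 2 (neighbor: 4).
Step 2: current leaves = {3,4}. Remove leaf 3 (neighbor: 6).

Answer: 3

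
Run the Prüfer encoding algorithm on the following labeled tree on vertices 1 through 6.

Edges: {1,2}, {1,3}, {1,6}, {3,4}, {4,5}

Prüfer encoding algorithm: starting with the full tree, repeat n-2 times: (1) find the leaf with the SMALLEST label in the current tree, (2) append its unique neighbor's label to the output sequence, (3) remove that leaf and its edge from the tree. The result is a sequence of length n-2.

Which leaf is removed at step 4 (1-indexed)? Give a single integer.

Answer: 3

Derivation:
Step 1: current leaves = {2,5,6}. Remove leaf 2 (neighbor: 1).
Step 2: current leaves = {5,6}. Remove leaf 5 (neighbor: 4).
Step 3: current leaves = {4,6}. Remove leaf 4 (neighbor: 3).
Step 4: current leaves = {3,6}. Remove leaf 3 (neighbor: 1).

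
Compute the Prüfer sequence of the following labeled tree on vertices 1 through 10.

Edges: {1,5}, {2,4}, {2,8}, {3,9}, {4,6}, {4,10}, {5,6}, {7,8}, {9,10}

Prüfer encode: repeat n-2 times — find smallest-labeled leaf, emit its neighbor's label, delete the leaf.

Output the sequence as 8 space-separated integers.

Answer: 5 9 6 4 8 2 4 10

Derivation:
Step 1: leaves = {1,3,7}. Remove smallest leaf 1, emit neighbor 5.
Step 2: leaves = {3,5,7}. Remove smallest leaf 3, emit neighbor 9.
Step 3: leaves = {5,7,9}. Remove smallest leaf 5, emit neighbor 6.
Step 4: leaves = {6,7,9}. Remove smallest leaf 6, emit neighbor 4.
Step 5: leaves = {7,9}. Remove smallest leaf 7, emit neighbor 8.
Step 6: leaves = {8,9}. Remove smallest leaf 8, emit neighbor 2.
Step 7: leaves = {2,9}. Remove smallest leaf 2, emit neighbor 4.
Step 8: leaves = {4,9}. Remove smallest leaf 4, emit neighbor 10.
Done: 2 vertices remain (9, 10). Sequence = [5 9 6 4 8 2 4 10]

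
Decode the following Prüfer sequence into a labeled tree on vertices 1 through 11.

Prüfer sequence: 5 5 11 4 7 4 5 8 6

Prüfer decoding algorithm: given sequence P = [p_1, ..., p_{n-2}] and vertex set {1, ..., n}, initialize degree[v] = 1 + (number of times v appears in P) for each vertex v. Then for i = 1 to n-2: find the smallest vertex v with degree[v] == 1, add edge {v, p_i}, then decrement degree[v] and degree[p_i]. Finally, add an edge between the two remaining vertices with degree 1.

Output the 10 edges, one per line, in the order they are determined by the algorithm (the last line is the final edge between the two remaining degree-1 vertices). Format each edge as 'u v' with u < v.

Initial degrees: {1:1, 2:1, 3:1, 4:3, 5:4, 6:2, 7:2, 8:2, 9:1, 10:1, 11:2}
Step 1: smallest deg-1 vertex = 1, p_1 = 5. Add edge {1,5}. Now deg[1]=0, deg[5]=3.
Step 2: smallest deg-1 vertex = 2, p_2 = 5. Add edge {2,5}. Now deg[2]=0, deg[5]=2.
Step 3: smallest deg-1 vertex = 3, p_3 = 11. Add edge {3,11}. Now deg[3]=0, deg[11]=1.
Step 4: smallest deg-1 vertex = 9, p_4 = 4. Add edge {4,9}. Now deg[9]=0, deg[4]=2.
Step 5: smallest deg-1 vertex = 10, p_5 = 7. Add edge {7,10}. Now deg[10]=0, deg[7]=1.
Step 6: smallest deg-1 vertex = 7, p_6 = 4. Add edge {4,7}. Now deg[7]=0, deg[4]=1.
Step 7: smallest deg-1 vertex = 4, p_7 = 5. Add edge {4,5}. Now deg[4]=0, deg[5]=1.
Step 8: smallest deg-1 vertex = 5, p_8 = 8. Add edge {5,8}. Now deg[5]=0, deg[8]=1.
Step 9: smallest deg-1 vertex = 8, p_9 = 6. Add edge {6,8}. Now deg[8]=0, deg[6]=1.
Final: two remaining deg-1 vertices are 6, 11. Add edge {6,11}.

Answer: 1 5
2 5
3 11
4 9
7 10
4 7
4 5
5 8
6 8
6 11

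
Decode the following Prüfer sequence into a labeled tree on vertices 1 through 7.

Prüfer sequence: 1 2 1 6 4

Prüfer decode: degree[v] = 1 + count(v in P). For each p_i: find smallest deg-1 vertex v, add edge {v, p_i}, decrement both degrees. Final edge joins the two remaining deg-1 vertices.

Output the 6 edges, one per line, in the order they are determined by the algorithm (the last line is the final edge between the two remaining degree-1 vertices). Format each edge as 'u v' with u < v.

Answer: 1 3
2 5
1 2
1 6
4 6
4 7

Derivation:
Initial degrees: {1:3, 2:2, 3:1, 4:2, 5:1, 6:2, 7:1}
Step 1: smallest deg-1 vertex = 3, p_1 = 1. Add edge {1,3}. Now deg[3]=0, deg[1]=2.
Step 2: smallest deg-1 vertex = 5, p_2 = 2. Add edge {2,5}. Now deg[5]=0, deg[2]=1.
Step 3: smallest deg-1 vertex = 2, p_3 = 1. Add edge {1,2}. Now deg[2]=0, deg[1]=1.
Step 4: smallest deg-1 vertex = 1, p_4 = 6. Add edge {1,6}. Now deg[1]=0, deg[6]=1.
Step 5: smallest deg-1 vertex = 6, p_5 = 4. Add edge {4,6}. Now deg[6]=0, deg[4]=1.
Final: two remaining deg-1 vertices are 4, 7. Add edge {4,7}.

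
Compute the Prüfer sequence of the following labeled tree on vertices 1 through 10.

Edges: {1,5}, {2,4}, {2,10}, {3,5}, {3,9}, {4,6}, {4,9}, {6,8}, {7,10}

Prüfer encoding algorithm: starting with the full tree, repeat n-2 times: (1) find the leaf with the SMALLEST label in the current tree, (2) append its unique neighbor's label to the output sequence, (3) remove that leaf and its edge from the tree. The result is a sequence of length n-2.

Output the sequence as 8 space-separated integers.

Answer: 5 3 9 10 6 4 4 2

Derivation:
Step 1: leaves = {1,7,8}. Remove smallest leaf 1, emit neighbor 5.
Step 2: leaves = {5,7,8}. Remove smallest leaf 5, emit neighbor 3.
Step 3: leaves = {3,7,8}. Remove smallest leaf 3, emit neighbor 9.
Step 4: leaves = {7,8,9}. Remove smallest leaf 7, emit neighbor 10.
Step 5: leaves = {8,9,10}. Remove smallest leaf 8, emit neighbor 6.
Step 6: leaves = {6,9,10}. Remove smallest leaf 6, emit neighbor 4.
Step 7: leaves = {9,10}. Remove smallest leaf 9, emit neighbor 4.
Step 8: leaves = {4,10}. Remove smallest leaf 4, emit neighbor 2.
Done: 2 vertices remain (2, 10). Sequence = [5 3 9 10 6 4 4 2]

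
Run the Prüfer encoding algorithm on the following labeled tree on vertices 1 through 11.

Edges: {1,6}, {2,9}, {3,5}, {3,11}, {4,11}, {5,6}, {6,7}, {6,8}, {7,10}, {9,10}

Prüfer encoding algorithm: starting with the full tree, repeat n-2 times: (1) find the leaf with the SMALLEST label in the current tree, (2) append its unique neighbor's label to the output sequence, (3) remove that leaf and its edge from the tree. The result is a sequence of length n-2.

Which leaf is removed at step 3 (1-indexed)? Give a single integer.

Answer: 4

Derivation:
Step 1: current leaves = {1,2,4,8}. Remove leaf 1 (neighbor: 6).
Step 2: current leaves = {2,4,8}. Remove leaf 2 (neighbor: 9).
Step 3: current leaves = {4,8,9}. Remove leaf 4 (neighbor: 11).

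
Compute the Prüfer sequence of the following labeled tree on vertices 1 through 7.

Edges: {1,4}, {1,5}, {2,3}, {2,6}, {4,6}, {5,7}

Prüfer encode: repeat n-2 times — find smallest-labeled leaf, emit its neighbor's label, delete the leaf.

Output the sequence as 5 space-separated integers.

Answer: 2 6 4 1 5

Derivation:
Step 1: leaves = {3,7}. Remove smallest leaf 3, emit neighbor 2.
Step 2: leaves = {2,7}. Remove smallest leaf 2, emit neighbor 6.
Step 3: leaves = {6,7}. Remove smallest leaf 6, emit neighbor 4.
Step 4: leaves = {4,7}. Remove smallest leaf 4, emit neighbor 1.
Step 5: leaves = {1,7}. Remove smallest leaf 1, emit neighbor 5.
Done: 2 vertices remain (5, 7). Sequence = [2 6 4 1 5]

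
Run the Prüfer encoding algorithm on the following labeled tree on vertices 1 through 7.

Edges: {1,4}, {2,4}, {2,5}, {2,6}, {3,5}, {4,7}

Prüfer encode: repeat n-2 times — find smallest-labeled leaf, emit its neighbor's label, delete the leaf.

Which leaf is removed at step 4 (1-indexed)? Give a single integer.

Answer: 6

Derivation:
Step 1: current leaves = {1,3,6,7}. Remove leaf 1 (neighbor: 4).
Step 2: current leaves = {3,6,7}. Remove leaf 3 (neighbor: 5).
Step 3: current leaves = {5,6,7}. Remove leaf 5 (neighbor: 2).
Step 4: current leaves = {6,7}. Remove leaf 6 (neighbor: 2).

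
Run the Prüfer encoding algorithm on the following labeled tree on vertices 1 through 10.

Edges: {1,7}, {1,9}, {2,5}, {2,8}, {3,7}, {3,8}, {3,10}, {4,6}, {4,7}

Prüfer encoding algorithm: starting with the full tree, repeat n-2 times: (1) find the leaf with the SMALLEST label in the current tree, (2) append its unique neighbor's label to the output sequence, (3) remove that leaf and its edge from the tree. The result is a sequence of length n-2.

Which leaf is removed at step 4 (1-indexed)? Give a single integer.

Step 1: current leaves = {5,6,9,10}. Remove leaf 5 (neighbor: 2).
Step 2: current leaves = {2,6,9,10}. Remove leaf 2 (neighbor: 8).
Step 3: current leaves = {6,8,9,10}. Remove leaf 6 (neighbor: 4).
Step 4: current leaves = {4,8,9,10}. Remove leaf 4 (neighbor: 7).

Answer: 4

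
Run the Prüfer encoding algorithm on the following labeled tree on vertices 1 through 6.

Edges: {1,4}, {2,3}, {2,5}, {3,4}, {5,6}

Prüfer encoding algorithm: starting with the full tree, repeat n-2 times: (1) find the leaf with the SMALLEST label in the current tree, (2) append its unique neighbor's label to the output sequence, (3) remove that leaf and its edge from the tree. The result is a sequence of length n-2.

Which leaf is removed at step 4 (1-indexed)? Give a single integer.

Answer: 2

Derivation:
Step 1: current leaves = {1,6}. Remove leaf 1 (neighbor: 4).
Step 2: current leaves = {4,6}. Remove leaf 4 (neighbor: 3).
Step 3: current leaves = {3,6}. Remove leaf 3 (neighbor: 2).
Step 4: current leaves = {2,6}. Remove leaf 2 (neighbor: 5).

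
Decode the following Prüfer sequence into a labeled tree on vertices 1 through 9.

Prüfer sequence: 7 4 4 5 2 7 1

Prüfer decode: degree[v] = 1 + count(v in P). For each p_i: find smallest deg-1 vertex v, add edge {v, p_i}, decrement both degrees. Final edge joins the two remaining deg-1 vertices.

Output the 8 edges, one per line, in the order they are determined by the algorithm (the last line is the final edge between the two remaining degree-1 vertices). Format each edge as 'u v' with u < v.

Initial degrees: {1:2, 2:2, 3:1, 4:3, 5:2, 6:1, 7:3, 8:1, 9:1}
Step 1: smallest deg-1 vertex = 3, p_1 = 7. Add edge {3,7}. Now deg[3]=0, deg[7]=2.
Step 2: smallest deg-1 vertex = 6, p_2 = 4. Add edge {4,6}. Now deg[6]=0, deg[4]=2.
Step 3: smallest deg-1 vertex = 8, p_3 = 4. Add edge {4,8}. Now deg[8]=0, deg[4]=1.
Step 4: smallest deg-1 vertex = 4, p_4 = 5. Add edge {4,5}. Now deg[4]=0, deg[5]=1.
Step 5: smallest deg-1 vertex = 5, p_5 = 2. Add edge {2,5}. Now deg[5]=0, deg[2]=1.
Step 6: smallest deg-1 vertex = 2, p_6 = 7. Add edge {2,7}. Now deg[2]=0, deg[7]=1.
Step 7: smallest deg-1 vertex = 7, p_7 = 1. Add edge {1,7}. Now deg[7]=0, deg[1]=1.
Final: two remaining deg-1 vertices are 1, 9. Add edge {1,9}.

Answer: 3 7
4 6
4 8
4 5
2 5
2 7
1 7
1 9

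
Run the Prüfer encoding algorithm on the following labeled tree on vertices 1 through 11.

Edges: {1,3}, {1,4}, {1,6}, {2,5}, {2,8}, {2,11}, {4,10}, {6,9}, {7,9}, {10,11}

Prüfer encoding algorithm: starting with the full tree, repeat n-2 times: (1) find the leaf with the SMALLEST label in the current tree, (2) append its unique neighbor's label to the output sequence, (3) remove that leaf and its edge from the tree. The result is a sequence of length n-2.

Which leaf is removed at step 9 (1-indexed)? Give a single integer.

Step 1: current leaves = {3,5,7,8}. Remove leaf 3 (neighbor: 1).
Step 2: current leaves = {5,7,8}. Remove leaf 5 (neighbor: 2).
Step 3: current leaves = {7,8}. Remove leaf 7 (neighbor: 9).
Step 4: current leaves = {8,9}. Remove leaf 8 (neighbor: 2).
Step 5: current leaves = {2,9}. Remove leaf 2 (neighbor: 11).
Step 6: current leaves = {9,11}. Remove leaf 9 (neighbor: 6).
Step 7: current leaves = {6,11}. Remove leaf 6 (neighbor: 1).
Step 8: current leaves = {1,11}. Remove leaf 1 (neighbor: 4).
Step 9: current leaves = {4,11}. Remove leaf 4 (neighbor: 10).

Answer: 4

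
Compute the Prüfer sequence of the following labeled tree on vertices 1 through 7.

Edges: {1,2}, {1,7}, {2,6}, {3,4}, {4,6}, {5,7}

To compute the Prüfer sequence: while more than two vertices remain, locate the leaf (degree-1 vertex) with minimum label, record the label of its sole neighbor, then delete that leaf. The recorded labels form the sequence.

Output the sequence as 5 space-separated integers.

Step 1: leaves = {3,5}. Remove smallest leaf 3, emit neighbor 4.
Step 2: leaves = {4,5}. Remove smallest leaf 4, emit neighbor 6.
Step 3: leaves = {5,6}. Remove smallest leaf 5, emit neighbor 7.
Step 4: leaves = {6,7}. Remove smallest leaf 6, emit neighbor 2.
Step 5: leaves = {2,7}. Remove smallest leaf 2, emit neighbor 1.
Done: 2 vertices remain (1, 7). Sequence = [4 6 7 2 1]

Answer: 4 6 7 2 1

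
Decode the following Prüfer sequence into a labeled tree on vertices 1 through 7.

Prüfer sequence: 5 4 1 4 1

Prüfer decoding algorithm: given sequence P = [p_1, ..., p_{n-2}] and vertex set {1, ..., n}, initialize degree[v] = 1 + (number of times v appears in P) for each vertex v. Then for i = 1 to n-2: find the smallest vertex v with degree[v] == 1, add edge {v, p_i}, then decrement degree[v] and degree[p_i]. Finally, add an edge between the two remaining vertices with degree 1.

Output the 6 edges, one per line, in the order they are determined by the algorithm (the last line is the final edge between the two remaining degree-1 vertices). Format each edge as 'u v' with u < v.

Initial degrees: {1:3, 2:1, 3:1, 4:3, 5:2, 6:1, 7:1}
Step 1: smallest deg-1 vertex = 2, p_1 = 5. Add edge {2,5}. Now deg[2]=0, deg[5]=1.
Step 2: smallest deg-1 vertex = 3, p_2 = 4. Add edge {3,4}. Now deg[3]=0, deg[4]=2.
Step 3: smallest deg-1 vertex = 5, p_3 = 1. Add edge {1,5}. Now deg[5]=0, deg[1]=2.
Step 4: smallest deg-1 vertex = 6, p_4 = 4. Add edge {4,6}. Now deg[6]=0, deg[4]=1.
Step 5: smallest deg-1 vertex = 4, p_5 = 1. Add edge {1,4}. Now deg[4]=0, deg[1]=1.
Final: two remaining deg-1 vertices are 1, 7. Add edge {1,7}.

Answer: 2 5
3 4
1 5
4 6
1 4
1 7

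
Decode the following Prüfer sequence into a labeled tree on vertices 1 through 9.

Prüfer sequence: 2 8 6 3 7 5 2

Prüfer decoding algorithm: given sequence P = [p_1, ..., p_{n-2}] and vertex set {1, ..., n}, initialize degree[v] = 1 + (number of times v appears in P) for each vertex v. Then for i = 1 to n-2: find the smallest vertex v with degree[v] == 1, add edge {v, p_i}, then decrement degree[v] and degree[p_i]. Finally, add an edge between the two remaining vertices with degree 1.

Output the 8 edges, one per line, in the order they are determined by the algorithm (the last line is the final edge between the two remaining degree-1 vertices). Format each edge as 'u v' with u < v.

Answer: 1 2
4 8
6 8
3 6
3 7
5 7
2 5
2 9

Derivation:
Initial degrees: {1:1, 2:3, 3:2, 4:1, 5:2, 6:2, 7:2, 8:2, 9:1}
Step 1: smallest deg-1 vertex = 1, p_1 = 2. Add edge {1,2}. Now deg[1]=0, deg[2]=2.
Step 2: smallest deg-1 vertex = 4, p_2 = 8. Add edge {4,8}. Now deg[4]=0, deg[8]=1.
Step 3: smallest deg-1 vertex = 8, p_3 = 6. Add edge {6,8}. Now deg[8]=0, deg[6]=1.
Step 4: smallest deg-1 vertex = 6, p_4 = 3. Add edge {3,6}. Now deg[6]=0, deg[3]=1.
Step 5: smallest deg-1 vertex = 3, p_5 = 7. Add edge {3,7}. Now deg[3]=0, deg[7]=1.
Step 6: smallest deg-1 vertex = 7, p_6 = 5. Add edge {5,7}. Now deg[7]=0, deg[5]=1.
Step 7: smallest deg-1 vertex = 5, p_7 = 2. Add edge {2,5}. Now deg[5]=0, deg[2]=1.
Final: two remaining deg-1 vertices are 2, 9. Add edge {2,9}.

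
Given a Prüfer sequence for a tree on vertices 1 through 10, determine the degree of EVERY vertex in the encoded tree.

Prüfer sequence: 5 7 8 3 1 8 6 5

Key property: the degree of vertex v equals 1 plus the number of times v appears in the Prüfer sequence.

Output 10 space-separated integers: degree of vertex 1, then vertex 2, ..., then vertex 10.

Answer: 2 1 2 1 3 2 2 3 1 1

Derivation:
p_1 = 5: count[5] becomes 1
p_2 = 7: count[7] becomes 1
p_3 = 8: count[8] becomes 1
p_4 = 3: count[3] becomes 1
p_5 = 1: count[1] becomes 1
p_6 = 8: count[8] becomes 2
p_7 = 6: count[6] becomes 1
p_8 = 5: count[5] becomes 2
Degrees (1 + count): deg[1]=1+1=2, deg[2]=1+0=1, deg[3]=1+1=2, deg[4]=1+0=1, deg[5]=1+2=3, deg[6]=1+1=2, deg[7]=1+1=2, deg[8]=1+2=3, deg[9]=1+0=1, deg[10]=1+0=1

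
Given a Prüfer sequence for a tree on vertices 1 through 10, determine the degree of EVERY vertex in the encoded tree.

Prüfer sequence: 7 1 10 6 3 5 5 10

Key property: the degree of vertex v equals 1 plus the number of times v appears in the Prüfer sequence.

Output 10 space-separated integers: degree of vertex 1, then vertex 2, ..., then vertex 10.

Answer: 2 1 2 1 3 2 2 1 1 3

Derivation:
p_1 = 7: count[7] becomes 1
p_2 = 1: count[1] becomes 1
p_3 = 10: count[10] becomes 1
p_4 = 6: count[6] becomes 1
p_5 = 3: count[3] becomes 1
p_6 = 5: count[5] becomes 1
p_7 = 5: count[5] becomes 2
p_8 = 10: count[10] becomes 2
Degrees (1 + count): deg[1]=1+1=2, deg[2]=1+0=1, deg[3]=1+1=2, deg[4]=1+0=1, deg[5]=1+2=3, deg[6]=1+1=2, deg[7]=1+1=2, deg[8]=1+0=1, deg[9]=1+0=1, deg[10]=1+2=3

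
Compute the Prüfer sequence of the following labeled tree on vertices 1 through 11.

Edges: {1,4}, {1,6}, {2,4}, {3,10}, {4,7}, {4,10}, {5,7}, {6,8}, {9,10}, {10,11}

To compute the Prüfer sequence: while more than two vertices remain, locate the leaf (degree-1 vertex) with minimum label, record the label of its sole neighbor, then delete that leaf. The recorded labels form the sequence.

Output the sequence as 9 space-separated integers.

Answer: 4 10 7 4 6 1 4 10 10

Derivation:
Step 1: leaves = {2,3,5,8,9,11}. Remove smallest leaf 2, emit neighbor 4.
Step 2: leaves = {3,5,8,9,11}. Remove smallest leaf 3, emit neighbor 10.
Step 3: leaves = {5,8,9,11}. Remove smallest leaf 5, emit neighbor 7.
Step 4: leaves = {7,8,9,11}. Remove smallest leaf 7, emit neighbor 4.
Step 5: leaves = {8,9,11}. Remove smallest leaf 8, emit neighbor 6.
Step 6: leaves = {6,9,11}. Remove smallest leaf 6, emit neighbor 1.
Step 7: leaves = {1,9,11}. Remove smallest leaf 1, emit neighbor 4.
Step 8: leaves = {4,9,11}. Remove smallest leaf 4, emit neighbor 10.
Step 9: leaves = {9,11}. Remove smallest leaf 9, emit neighbor 10.
Done: 2 vertices remain (10, 11). Sequence = [4 10 7 4 6 1 4 10 10]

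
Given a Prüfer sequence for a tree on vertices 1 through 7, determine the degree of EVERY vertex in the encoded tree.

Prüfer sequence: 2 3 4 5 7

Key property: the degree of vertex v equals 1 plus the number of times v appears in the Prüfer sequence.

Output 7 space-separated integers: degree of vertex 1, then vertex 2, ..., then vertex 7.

Answer: 1 2 2 2 2 1 2

Derivation:
p_1 = 2: count[2] becomes 1
p_2 = 3: count[3] becomes 1
p_3 = 4: count[4] becomes 1
p_4 = 5: count[5] becomes 1
p_5 = 7: count[7] becomes 1
Degrees (1 + count): deg[1]=1+0=1, deg[2]=1+1=2, deg[3]=1+1=2, deg[4]=1+1=2, deg[5]=1+1=2, deg[6]=1+0=1, deg[7]=1+1=2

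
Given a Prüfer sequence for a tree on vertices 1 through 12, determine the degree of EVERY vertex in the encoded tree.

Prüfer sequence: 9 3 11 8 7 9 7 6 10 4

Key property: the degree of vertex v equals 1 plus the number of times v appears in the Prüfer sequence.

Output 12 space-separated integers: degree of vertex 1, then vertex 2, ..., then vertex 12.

Answer: 1 1 2 2 1 2 3 2 3 2 2 1

Derivation:
p_1 = 9: count[9] becomes 1
p_2 = 3: count[3] becomes 1
p_3 = 11: count[11] becomes 1
p_4 = 8: count[8] becomes 1
p_5 = 7: count[7] becomes 1
p_6 = 9: count[9] becomes 2
p_7 = 7: count[7] becomes 2
p_8 = 6: count[6] becomes 1
p_9 = 10: count[10] becomes 1
p_10 = 4: count[4] becomes 1
Degrees (1 + count): deg[1]=1+0=1, deg[2]=1+0=1, deg[3]=1+1=2, deg[4]=1+1=2, deg[5]=1+0=1, deg[6]=1+1=2, deg[7]=1+2=3, deg[8]=1+1=2, deg[9]=1+2=3, deg[10]=1+1=2, deg[11]=1+1=2, deg[12]=1+0=1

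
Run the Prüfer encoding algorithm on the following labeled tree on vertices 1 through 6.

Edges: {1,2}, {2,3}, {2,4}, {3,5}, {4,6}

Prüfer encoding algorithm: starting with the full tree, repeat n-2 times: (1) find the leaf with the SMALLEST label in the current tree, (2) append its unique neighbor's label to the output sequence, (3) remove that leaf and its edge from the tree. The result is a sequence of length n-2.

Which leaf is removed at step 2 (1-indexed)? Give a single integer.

Answer: 5

Derivation:
Step 1: current leaves = {1,5,6}. Remove leaf 1 (neighbor: 2).
Step 2: current leaves = {5,6}. Remove leaf 5 (neighbor: 3).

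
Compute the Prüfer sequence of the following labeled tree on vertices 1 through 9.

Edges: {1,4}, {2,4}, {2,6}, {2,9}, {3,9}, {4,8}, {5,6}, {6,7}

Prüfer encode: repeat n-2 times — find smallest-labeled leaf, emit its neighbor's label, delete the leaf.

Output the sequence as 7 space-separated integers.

Answer: 4 9 6 6 2 4 2

Derivation:
Step 1: leaves = {1,3,5,7,8}. Remove smallest leaf 1, emit neighbor 4.
Step 2: leaves = {3,5,7,8}. Remove smallest leaf 3, emit neighbor 9.
Step 3: leaves = {5,7,8,9}. Remove smallest leaf 5, emit neighbor 6.
Step 4: leaves = {7,8,9}. Remove smallest leaf 7, emit neighbor 6.
Step 5: leaves = {6,8,9}. Remove smallest leaf 6, emit neighbor 2.
Step 6: leaves = {8,9}. Remove smallest leaf 8, emit neighbor 4.
Step 7: leaves = {4,9}. Remove smallest leaf 4, emit neighbor 2.
Done: 2 vertices remain (2, 9). Sequence = [4 9 6 6 2 4 2]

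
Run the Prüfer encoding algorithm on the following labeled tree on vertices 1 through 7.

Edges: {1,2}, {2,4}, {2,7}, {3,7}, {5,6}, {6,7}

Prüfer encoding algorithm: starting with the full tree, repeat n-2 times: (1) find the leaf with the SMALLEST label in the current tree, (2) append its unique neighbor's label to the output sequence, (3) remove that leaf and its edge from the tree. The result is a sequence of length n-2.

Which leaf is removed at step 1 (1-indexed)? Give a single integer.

Answer: 1

Derivation:
Step 1: current leaves = {1,3,4,5}. Remove leaf 1 (neighbor: 2).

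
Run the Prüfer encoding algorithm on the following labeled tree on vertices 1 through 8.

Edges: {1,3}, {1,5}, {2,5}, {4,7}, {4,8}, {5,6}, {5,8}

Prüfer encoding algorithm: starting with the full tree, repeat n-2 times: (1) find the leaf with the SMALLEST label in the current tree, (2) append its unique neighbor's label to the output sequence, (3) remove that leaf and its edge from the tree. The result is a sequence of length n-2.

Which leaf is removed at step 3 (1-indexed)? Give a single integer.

Answer: 1

Derivation:
Step 1: current leaves = {2,3,6,7}. Remove leaf 2 (neighbor: 5).
Step 2: current leaves = {3,6,7}. Remove leaf 3 (neighbor: 1).
Step 3: current leaves = {1,6,7}. Remove leaf 1 (neighbor: 5).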